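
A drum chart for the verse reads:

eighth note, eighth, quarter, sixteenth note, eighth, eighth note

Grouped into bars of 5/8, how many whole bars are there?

One bar of 5/8 = 10 sixteenth notes.
Express everything in sixteenth notes: eighth note = 2; eighth = 2; quarter = 4; sixteenth note = 1; eighth = 2; eighth note = 2.
Altogether 2 + 2 + 4 + 1 + 2 + 2 = 13.
13 ÷ 10 = 1 complete bar with 3 left over.

1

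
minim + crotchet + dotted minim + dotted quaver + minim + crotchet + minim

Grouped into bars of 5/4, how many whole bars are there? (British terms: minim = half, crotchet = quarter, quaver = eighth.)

2

One bar of 5/4 = 20 sixteenth notes.
In sixteenth notes: minim = 8; crotchet = 4; dotted minim = 12; dotted quaver = 3; minim = 8; crotchet = 4; minim = 8.
Total: 8 + 4 + 12 + 3 + 8 + 4 + 8 = 47.
47 ÷ 20 = 2 complete bars with 7 left over.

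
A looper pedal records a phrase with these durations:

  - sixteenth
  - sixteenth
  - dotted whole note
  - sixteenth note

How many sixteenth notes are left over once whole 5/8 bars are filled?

One bar of 5/8 = 10 sixteenth notes.
Each duration in sixteenth notes: sixteenth = 1; sixteenth = 1; dotted whole note = 24; sixteenth note = 1.
Altogether 1 + 1 + 24 + 1 = 27.
27 ÷ 10 = 2 complete bars with 7 sixteenth notes remaining.

7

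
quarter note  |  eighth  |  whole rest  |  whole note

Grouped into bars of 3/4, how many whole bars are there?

3

One bar of 3/4 = 6 eighth notes.
Each duration in eighth notes: quarter note = 2; eighth = 1; whole rest = 8; whole note = 8.
Total: 2 + 1 + 8 + 8 = 19.
19 ÷ 6 = 3 complete bars with 1 left over.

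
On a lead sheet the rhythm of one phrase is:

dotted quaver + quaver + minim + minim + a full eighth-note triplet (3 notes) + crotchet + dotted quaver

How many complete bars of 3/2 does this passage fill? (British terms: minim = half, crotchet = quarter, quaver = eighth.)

One bar of 3/2 = 24 sixteenth notes.
Convert each value to sixteenth notes: dotted quaver = 3; quaver = 2; minim = 8; minim = 8; a full eighth-note triplet (3 notes) (three triplet eighths span one quarter) = 4; crotchet = 4; dotted quaver = 3.
Adding: 3 + 2 + 8 + 8 + 4 + 4 + 3 = 32.
32 ÷ 24 = 1 complete bar with 8 left over.

1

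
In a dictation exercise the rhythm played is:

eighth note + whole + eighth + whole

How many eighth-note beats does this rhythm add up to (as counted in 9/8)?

One eighth-note beat = 2 sixteenth notes.
Working in sixteenth notes: eighth note = 2; whole = 16; eighth = 2; whole = 16.
Sum: 2 + 16 + 2 + 16 = 36.
36 ÷ 2 = 18 beats.

18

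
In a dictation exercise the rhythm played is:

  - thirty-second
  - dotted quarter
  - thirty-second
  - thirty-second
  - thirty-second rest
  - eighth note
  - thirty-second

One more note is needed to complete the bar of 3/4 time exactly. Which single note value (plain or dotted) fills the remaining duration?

The bar of 3/4 = 24 thirty-second notes.
Convert each value to thirty-second notes: thirty-second = 1; dotted quarter = 12; thirty-second = 1; thirty-second = 1; thirty-second rest = 1; eighth note = 4; thirty-second = 1.
Sum: 1 + 12 + 1 + 1 + 1 + 4 + 1 = 21.
Remaining: 24 − 21 = 3 thirty-second notes, which is a dotted sixteenth note.

dotted sixteenth note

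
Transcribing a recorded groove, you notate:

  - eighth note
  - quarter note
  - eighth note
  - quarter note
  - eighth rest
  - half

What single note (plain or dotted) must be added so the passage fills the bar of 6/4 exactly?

The bar of 6/4 = 12 eighth notes.
Express everything in eighth notes: eighth note = 1; quarter note = 2; eighth note = 1; quarter note = 2; eighth rest = 1; half = 4.
Total: 1 + 2 + 1 + 2 + 1 + 4 = 11.
Remaining: 12 − 11 = 1 eighth note, which is a eighth note.

eighth note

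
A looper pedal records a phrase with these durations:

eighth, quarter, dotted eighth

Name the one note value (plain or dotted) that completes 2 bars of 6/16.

2 bars of 6/16 = 12 sixteenth notes.
Working in sixteenth notes: eighth = 2; quarter = 4; dotted eighth = 3.
Altogether 2 + 4 + 3 = 9.
Remaining: 12 − 9 = 3 sixteenth notes, which is a dotted eighth note.

dotted eighth note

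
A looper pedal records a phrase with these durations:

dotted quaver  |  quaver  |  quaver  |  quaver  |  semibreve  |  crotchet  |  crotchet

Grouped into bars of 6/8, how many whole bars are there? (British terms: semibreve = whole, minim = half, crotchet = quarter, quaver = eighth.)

2

One bar of 6/8 = 12 sixteenth notes.
Each duration in sixteenth notes: dotted quaver = 3; quaver = 2; quaver = 2; quaver = 2; semibreve = 16; crotchet = 4; crotchet = 4.
Sum: 3 + 2 + 2 + 2 + 16 + 4 + 4 = 33.
33 ÷ 12 = 2 complete bars with 9 left over.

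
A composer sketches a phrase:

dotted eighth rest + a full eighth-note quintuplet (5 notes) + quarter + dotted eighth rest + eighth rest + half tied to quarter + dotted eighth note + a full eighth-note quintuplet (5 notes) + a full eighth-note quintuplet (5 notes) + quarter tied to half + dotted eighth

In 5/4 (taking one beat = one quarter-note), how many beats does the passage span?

16.5

One quarter-note beat = 4 sixteenth notes.
Working in sixteenth notes: dotted eighth rest = 3; a full eighth-note quintuplet (5 notes) (five quintuplet eighths span one half) = 8; quarter = 4; dotted eighth rest = 3; eighth rest = 2; half tied to quarter (half + quarter) = 12; dotted eighth note = 3; a full eighth-note quintuplet (5 notes) (five quintuplet eighths span one half) = 8; a full eighth-note quintuplet (5 notes) (five quintuplet eighths span one half) = 8; quarter tied to half (quarter + half) = 12; dotted eighth = 3.
Sum: 3 + 8 + 4 + 3 + 2 + 12 + 3 + 8 + 8 + 12 + 3 = 66.
66 ÷ 4 = 16.5 beats.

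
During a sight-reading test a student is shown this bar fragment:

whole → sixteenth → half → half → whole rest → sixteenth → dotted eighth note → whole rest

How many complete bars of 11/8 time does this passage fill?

3

One bar of 11/8 = 22 sixteenth notes.
Working in sixteenth notes: whole = 16; sixteenth = 1; half = 8; half = 8; whole rest = 16; sixteenth = 1; dotted eighth note = 3; whole rest = 16.
Sum: 16 + 1 + 8 + 8 + 16 + 1 + 3 + 16 = 69.
69 ÷ 22 = 3 complete bars with 3 left over.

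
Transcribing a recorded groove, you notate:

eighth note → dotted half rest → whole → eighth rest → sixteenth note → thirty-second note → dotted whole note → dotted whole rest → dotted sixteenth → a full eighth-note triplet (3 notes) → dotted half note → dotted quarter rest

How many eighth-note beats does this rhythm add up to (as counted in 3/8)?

52.5

One eighth-note beat = 4 thirty-second notes.
Convert each value to thirty-second notes: eighth note = 4; dotted half rest = 24; whole = 32; eighth rest = 4; sixteenth note = 2; thirty-second note = 1; dotted whole note = 48; dotted whole rest = 48; dotted sixteenth = 3; a full eighth-note triplet (3 notes) (three triplet eighths span one quarter) = 8; dotted half note = 24; dotted quarter rest = 12.
Adding: 4 + 24 + 32 + 4 + 2 + 1 + 48 + 48 + 3 + 8 + 24 + 12 = 210.
210 ÷ 4 = 52.5 beats.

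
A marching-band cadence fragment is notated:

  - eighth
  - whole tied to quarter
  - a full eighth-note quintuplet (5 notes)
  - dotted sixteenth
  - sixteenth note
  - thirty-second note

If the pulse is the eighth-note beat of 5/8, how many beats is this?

16.5

One eighth-note beat = 4 thirty-second notes.
Working in thirty-second notes: eighth = 4; whole tied to quarter (whole + quarter) = 40; a full eighth-note quintuplet (5 notes) (five quintuplet eighths span one half) = 16; dotted sixteenth = 3; sixteenth note = 2; thirty-second note = 1.
Adding: 4 + 40 + 16 + 3 + 2 + 1 = 66.
66 ÷ 4 = 16.5 beats.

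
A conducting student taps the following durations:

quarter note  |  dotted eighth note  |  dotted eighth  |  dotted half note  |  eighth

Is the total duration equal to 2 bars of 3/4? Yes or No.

Yes

One bar of 3/4 = 12 sixteenth notes, so 2 bars = 24.
Each duration in sixteenth notes: quarter note = 4; dotted eighth note = 3; dotted eighth = 3; dotted half note = 12; eighth = 2.
Total: 4 + 3 + 3 + 12 + 2 = 24.
24 equals 24, so the answer is Yes.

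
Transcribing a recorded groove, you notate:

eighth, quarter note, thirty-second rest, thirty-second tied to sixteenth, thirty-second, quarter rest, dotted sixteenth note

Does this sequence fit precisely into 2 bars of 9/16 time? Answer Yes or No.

No

One bar of 9/16 = 18 thirty-second notes, so 2 bars = 36.
Express everything in thirty-second notes: eighth = 4; quarter note = 8; thirty-second rest = 1; thirty-second tied to sixteenth (thirty-second + sixteenth) = 3; thirty-second = 1; quarter rest = 8; dotted sixteenth note = 3.
Altogether 4 + 8 + 1 + 3 + 1 + 8 + 3 = 28.
28 falls short of 36, so the answer is No.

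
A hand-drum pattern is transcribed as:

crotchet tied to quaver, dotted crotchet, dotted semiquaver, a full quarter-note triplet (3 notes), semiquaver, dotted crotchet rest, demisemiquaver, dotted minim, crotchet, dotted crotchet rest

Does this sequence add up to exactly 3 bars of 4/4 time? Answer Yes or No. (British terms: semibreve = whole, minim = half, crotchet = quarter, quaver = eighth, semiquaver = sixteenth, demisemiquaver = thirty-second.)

One bar of 4/4 = 32 thirty-second notes, so 3 bars = 96.
Working in thirty-second notes: crotchet tied to quaver (crotchet + quaver) = 12; dotted crotchet = 12; dotted semiquaver = 3; a full quarter-note triplet (3 notes) (three triplet quarters span one half) = 16; semiquaver = 2; dotted crotchet rest = 12; demisemiquaver = 1; dotted minim = 24; crotchet = 8; dotted crotchet rest = 12.
Altogether 12 + 12 + 3 + 16 + 2 + 12 + 1 + 24 + 8 + 12 = 102.
102 exceeds 96, so the answer is No.

No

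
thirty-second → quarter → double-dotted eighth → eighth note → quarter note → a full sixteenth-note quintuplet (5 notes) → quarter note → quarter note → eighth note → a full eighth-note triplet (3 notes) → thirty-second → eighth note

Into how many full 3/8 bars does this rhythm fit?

5

One bar of 3/8 = 12 thirty-second notes.
Express everything in thirty-second notes: thirty-second = 1; quarter = 8; double-dotted eighth = 7; eighth note = 4; quarter note = 8; a full sixteenth-note quintuplet (5 notes) (five quintuplet sixteenths span one quarter) = 8; quarter note = 8; quarter note = 8; eighth note = 4; a full eighth-note triplet (3 notes) (three triplet eighths span one quarter) = 8; thirty-second = 1; eighth note = 4.
Altogether 1 + 8 + 7 + 4 + 8 + 8 + 8 + 8 + 4 + 8 + 1 + 4 = 69.
69 ÷ 12 = 5 complete bars with 9 left over.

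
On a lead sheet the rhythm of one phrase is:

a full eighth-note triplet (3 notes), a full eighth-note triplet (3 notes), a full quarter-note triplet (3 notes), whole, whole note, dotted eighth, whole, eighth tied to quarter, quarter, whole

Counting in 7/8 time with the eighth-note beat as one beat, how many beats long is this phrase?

46.5

One eighth-note beat = 2 sixteenth notes.
Each duration in sixteenth notes: a full eighth-note triplet (3 notes) (three triplet eighths span one quarter) = 4; a full eighth-note triplet (3 notes) (three triplet eighths span one quarter) = 4; a full quarter-note triplet (3 notes) (three triplet quarters span one half) = 8; whole = 16; whole note = 16; dotted eighth = 3; whole = 16; eighth tied to quarter (eighth + quarter) = 6; quarter = 4; whole = 16.
Total: 4 + 4 + 8 + 16 + 16 + 3 + 16 + 6 + 4 + 16 = 93.
93 ÷ 2 = 46.5 beats.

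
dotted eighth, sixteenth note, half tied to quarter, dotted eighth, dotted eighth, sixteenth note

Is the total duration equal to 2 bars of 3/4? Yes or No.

One bar of 3/4 = 12 sixteenth notes, so 2 bars = 24.
Working in sixteenth notes: dotted eighth = 3; sixteenth note = 1; half tied to quarter (half + quarter) = 12; dotted eighth = 3; dotted eighth = 3; sixteenth note = 1.
Total: 3 + 1 + 12 + 3 + 3 + 1 = 23.
23 falls short of 24, so the answer is No.

No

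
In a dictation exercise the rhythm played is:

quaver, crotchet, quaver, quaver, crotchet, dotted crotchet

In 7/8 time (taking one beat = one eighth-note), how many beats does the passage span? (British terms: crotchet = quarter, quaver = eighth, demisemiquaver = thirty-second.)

One eighth-note beat = 2 sixteenth notes.
Working in sixteenth notes: quaver = 2; crotchet = 4; quaver = 2; quaver = 2; crotchet = 4; dotted crotchet = 6.
Total: 2 + 4 + 2 + 2 + 4 + 6 = 20.
20 ÷ 2 = 10 beats.

10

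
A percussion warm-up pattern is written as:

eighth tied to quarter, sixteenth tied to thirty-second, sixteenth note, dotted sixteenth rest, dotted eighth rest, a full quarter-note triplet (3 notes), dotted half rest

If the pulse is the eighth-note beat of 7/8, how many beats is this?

16.5

One eighth-note beat = 4 thirty-second notes.
Convert each value to thirty-second notes: eighth tied to quarter (eighth + quarter) = 12; sixteenth tied to thirty-second (sixteenth + thirty-second) = 3; sixteenth note = 2; dotted sixteenth rest = 3; dotted eighth rest = 6; a full quarter-note triplet (3 notes) (three triplet quarters span one half) = 16; dotted half rest = 24.
Altogether 12 + 3 + 2 + 3 + 6 + 16 + 24 = 66.
66 ÷ 4 = 16.5 beats.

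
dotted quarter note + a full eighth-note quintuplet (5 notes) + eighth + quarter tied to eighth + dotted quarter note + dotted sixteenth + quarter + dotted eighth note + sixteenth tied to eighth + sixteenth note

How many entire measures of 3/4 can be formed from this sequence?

One bar of 3/4 = 24 thirty-second notes.
Working in thirty-second notes: dotted quarter note = 12; a full eighth-note quintuplet (5 notes) (five quintuplet eighths span one half) = 16; eighth = 4; quarter tied to eighth (quarter + eighth) = 12; dotted quarter note = 12; dotted sixteenth = 3; quarter = 8; dotted eighth note = 6; sixteenth tied to eighth (sixteenth + eighth) = 6; sixteenth note = 2.
Altogether 12 + 16 + 4 + 12 + 12 + 3 + 8 + 6 + 6 + 2 = 81.
81 ÷ 24 = 3 complete bars with 9 left over.

3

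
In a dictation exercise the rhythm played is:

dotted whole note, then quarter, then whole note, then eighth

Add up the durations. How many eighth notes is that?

Convert each value to eighth notes: dotted whole note = 12; quarter = 2; whole note = 8; eighth = 1.
Adding: 12 + 2 + 8 + 1 = 23 eighth notes.

23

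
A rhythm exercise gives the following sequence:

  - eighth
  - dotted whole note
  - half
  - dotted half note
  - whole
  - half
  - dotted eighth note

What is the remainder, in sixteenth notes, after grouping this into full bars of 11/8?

One bar of 11/8 = 22 sixteenth notes.
Convert each value to sixteenth notes: eighth = 2; dotted whole note = 24; half = 8; dotted half note = 12; whole = 16; half = 8; dotted eighth note = 3.
Total: 2 + 24 + 8 + 12 + 16 + 8 + 3 = 73.
73 ÷ 22 = 3 complete bars with 7 sixteenth notes remaining.

7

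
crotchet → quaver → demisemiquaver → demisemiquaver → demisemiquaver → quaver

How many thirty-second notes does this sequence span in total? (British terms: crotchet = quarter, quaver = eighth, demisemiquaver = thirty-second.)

Working in thirty-second notes: crotchet = 8; quaver = 4; demisemiquaver = 1; demisemiquaver = 1; demisemiquaver = 1; quaver = 4.
Adding: 8 + 4 + 1 + 1 + 1 + 4 = 19 thirty-second notes.

19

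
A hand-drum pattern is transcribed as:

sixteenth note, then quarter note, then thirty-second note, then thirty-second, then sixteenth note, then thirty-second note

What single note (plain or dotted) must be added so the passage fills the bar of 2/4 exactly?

thirty-second note

The bar of 2/4 = 16 thirty-second notes.
Each duration in thirty-second notes: sixteenth note = 2; quarter note = 8; thirty-second note = 1; thirty-second = 1; sixteenth note = 2; thirty-second note = 1.
Total: 2 + 8 + 1 + 1 + 2 + 1 = 15.
Remaining: 16 − 15 = 1 thirty-second note, which is a thirty-second note.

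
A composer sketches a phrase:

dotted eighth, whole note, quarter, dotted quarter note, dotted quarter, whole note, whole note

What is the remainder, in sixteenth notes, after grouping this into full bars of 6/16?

One bar of 6/16 = 6 sixteenth notes.
Working in sixteenth notes: dotted eighth = 3; whole note = 16; quarter = 4; dotted quarter note = 6; dotted quarter = 6; whole note = 16; whole note = 16.
Altogether 3 + 16 + 4 + 6 + 6 + 16 + 16 = 67.
67 ÷ 6 = 11 complete bars with 1 sixteenth note remaining.

1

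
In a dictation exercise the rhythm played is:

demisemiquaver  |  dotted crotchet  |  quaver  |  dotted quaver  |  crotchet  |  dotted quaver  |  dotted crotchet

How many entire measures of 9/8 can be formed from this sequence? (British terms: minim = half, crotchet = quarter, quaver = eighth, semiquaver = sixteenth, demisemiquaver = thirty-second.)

1

One bar of 9/8 = 36 thirty-second notes.
Convert each value to thirty-second notes: demisemiquaver = 1; dotted crotchet = 12; quaver = 4; dotted quaver = 6; crotchet = 8; dotted quaver = 6; dotted crotchet = 12.
Sum: 1 + 12 + 4 + 6 + 8 + 6 + 12 = 49.
49 ÷ 36 = 1 complete bar with 13 left over.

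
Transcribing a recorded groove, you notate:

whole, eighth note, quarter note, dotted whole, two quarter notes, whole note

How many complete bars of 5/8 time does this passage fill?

7

One bar of 5/8 = 5 eighth notes.
In eighth notes: whole = 8; eighth note = 1; quarter note = 2; dotted whole = 12; quarter note = 2; quarter note = 2; whole note = 8.
Adding: 8 + 1 + 2 + 12 + 2 + 2 + 8 = 35.
35 ÷ 5 = 7 complete bars with 0 left over.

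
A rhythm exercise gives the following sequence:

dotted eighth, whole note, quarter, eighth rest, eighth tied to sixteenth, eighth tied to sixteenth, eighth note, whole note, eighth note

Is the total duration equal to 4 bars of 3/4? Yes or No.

No

One bar of 3/4 = 12 sixteenth notes, so 4 bars = 48.
Convert each value to sixteenth notes: dotted eighth = 3; whole note = 16; quarter = 4; eighth rest = 2; eighth tied to sixteenth (eighth + sixteenth) = 3; eighth tied to sixteenth (eighth + sixteenth) = 3; eighth note = 2; whole note = 16; eighth note = 2.
Sum: 3 + 16 + 4 + 2 + 3 + 3 + 2 + 16 + 2 = 51.
51 exceeds 48, so the answer is No.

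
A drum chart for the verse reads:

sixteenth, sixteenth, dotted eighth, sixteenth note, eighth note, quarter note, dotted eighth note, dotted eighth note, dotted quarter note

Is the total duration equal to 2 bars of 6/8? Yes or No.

One bar of 6/8 = 12 sixteenth notes, so 2 bars = 24.
Express everything in sixteenth notes: sixteenth = 1; sixteenth = 1; dotted eighth = 3; sixteenth note = 1; eighth note = 2; quarter note = 4; dotted eighth note = 3; dotted eighth note = 3; dotted quarter note = 6.
Total: 1 + 1 + 3 + 1 + 2 + 4 + 3 + 3 + 6 = 24.
24 equals 24, so the answer is Yes.

Yes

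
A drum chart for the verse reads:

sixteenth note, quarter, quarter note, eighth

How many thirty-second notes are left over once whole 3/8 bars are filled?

One bar of 3/8 = 6 sixteenth notes.
Working in sixteenth notes: sixteenth note = 1; quarter = 4; quarter note = 4; eighth = 2.
Adding: 1 + 4 + 4 + 2 = 11.
11 ÷ 6 = 1 complete bar with 5 sixteenth notes remaining = 10 thirty-second notes.

10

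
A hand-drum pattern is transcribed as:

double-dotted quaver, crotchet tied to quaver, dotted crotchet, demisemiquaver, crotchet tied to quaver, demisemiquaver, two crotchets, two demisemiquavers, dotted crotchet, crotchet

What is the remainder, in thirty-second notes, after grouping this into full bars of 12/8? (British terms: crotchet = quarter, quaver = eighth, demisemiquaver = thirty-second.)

35

One bar of 12/8 = 48 thirty-second notes.
Working in thirty-second notes: double-dotted quaver = 7; crotchet tied to quaver (crotchet + quaver) = 12; dotted crotchet = 12; demisemiquaver = 1; crotchet tied to quaver (crotchet + quaver) = 12; demisemiquaver = 1; crotchet = 8; crotchet = 8; demisemiquaver = 1; demisemiquaver = 1; dotted crotchet = 12; crotchet = 8.
Altogether 7 + 12 + 12 + 1 + 12 + 1 + 8 + 8 + 1 + 1 + 12 + 8 = 83.
83 ÷ 48 = 1 complete bar with 35 thirty-second notes remaining.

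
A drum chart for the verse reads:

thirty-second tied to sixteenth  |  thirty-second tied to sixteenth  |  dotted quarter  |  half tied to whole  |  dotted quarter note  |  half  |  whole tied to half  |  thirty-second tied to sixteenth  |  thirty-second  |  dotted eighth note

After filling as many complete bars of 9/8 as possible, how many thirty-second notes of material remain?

One bar of 9/8 = 36 thirty-second notes.
In thirty-second notes: thirty-second tied to sixteenth (thirty-second + sixteenth) = 3; thirty-second tied to sixteenth (thirty-second + sixteenth) = 3; dotted quarter = 12; half tied to whole (half + whole) = 48; dotted quarter note = 12; half = 16; whole tied to half (whole + half) = 48; thirty-second tied to sixteenth (thirty-second + sixteenth) = 3; thirty-second = 1; dotted eighth note = 6.
Total: 3 + 3 + 12 + 48 + 12 + 16 + 48 + 3 + 1 + 6 = 152.
152 ÷ 36 = 4 complete bars with 8 thirty-second notes remaining.

8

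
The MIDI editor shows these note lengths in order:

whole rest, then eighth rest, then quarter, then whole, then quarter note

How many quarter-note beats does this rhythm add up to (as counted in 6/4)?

One quarter-note beat = 2 eighth notes.
Each duration in eighth notes: whole rest = 8; eighth rest = 1; quarter = 2; whole = 8; quarter note = 2.
Adding: 8 + 1 + 2 + 8 + 2 = 21.
21 ÷ 2 = 10.5 beats.

10.5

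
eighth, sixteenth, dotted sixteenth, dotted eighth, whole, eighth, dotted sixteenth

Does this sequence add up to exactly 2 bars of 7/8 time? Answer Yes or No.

No

One bar of 7/8 = 28 thirty-second notes, so 2 bars = 56.
In thirty-second notes: eighth = 4; sixteenth = 2; dotted sixteenth = 3; dotted eighth = 6; whole = 32; eighth = 4; dotted sixteenth = 3.
Adding: 4 + 2 + 3 + 6 + 32 + 4 + 3 = 54.
54 falls short of 56, so the answer is No.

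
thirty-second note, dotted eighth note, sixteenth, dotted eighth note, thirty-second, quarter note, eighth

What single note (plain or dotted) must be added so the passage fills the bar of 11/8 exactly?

The bar of 11/8 = 44 thirty-second notes.
Express everything in thirty-second notes: thirty-second note = 1; dotted eighth note = 6; sixteenth = 2; dotted eighth note = 6; thirty-second = 1; quarter note = 8; eighth = 4.
Total: 1 + 6 + 2 + 6 + 1 + 8 + 4 = 28.
Remaining: 44 − 28 = 16 thirty-second notes, which is a half note.

half note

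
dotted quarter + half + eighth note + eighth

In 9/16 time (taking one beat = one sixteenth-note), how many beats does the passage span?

One sixteenth-note beat = 2 thirty-second notes.
Express everything in thirty-second notes: dotted quarter = 12; half = 16; eighth note = 4; eighth = 4.
Sum: 12 + 16 + 4 + 4 = 36.
36 ÷ 2 = 18 beats.

18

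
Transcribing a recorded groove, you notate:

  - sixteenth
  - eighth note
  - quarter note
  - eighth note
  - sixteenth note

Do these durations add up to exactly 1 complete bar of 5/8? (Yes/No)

Yes

One bar of 5/8 = 10 sixteenth notes.
Convert each value to sixteenth notes: sixteenth = 1; eighth note = 2; quarter note = 4; eighth note = 2; sixteenth note = 1.
Sum: 1 + 2 + 4 + 2 + 1 = 10.
10 equals 10, so the answer is Yes.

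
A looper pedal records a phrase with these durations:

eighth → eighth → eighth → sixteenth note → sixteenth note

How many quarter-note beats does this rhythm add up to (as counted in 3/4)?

2

One quarter-note beat = 4 sixteenth notes.
Each duration in sixteenth notes: eighth = 2; eighth = 2; eighth = 2; sixteenth note = 1; sixteenth note = 1.
Altogether 2 + 2 + 2 + 1 + 1 = 8.
8 ÷ 4 = 2 beats.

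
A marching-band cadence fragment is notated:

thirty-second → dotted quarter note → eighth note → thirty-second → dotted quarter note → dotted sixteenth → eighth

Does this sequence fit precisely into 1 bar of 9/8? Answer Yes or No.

One bar of 9/8 = 36 thirty-second notes.
Each duration in thirty-second notes: thirty-second = 1; dotted quarter note = 12; eighth note = 4; thirty-second = 1; dotted quarter note = 12; dotted sixteenth = 3; eighth = 4.
Altogether 1 + 12 + 4 + 1 + 12 + 3 + 4 = 37.
37 exceeds 36, so the answer is No.

No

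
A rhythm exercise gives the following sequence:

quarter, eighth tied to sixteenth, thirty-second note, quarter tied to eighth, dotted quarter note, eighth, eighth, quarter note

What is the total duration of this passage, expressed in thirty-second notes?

55

Working in thirty-second notes: quarter = 8; eighth tied to sixteenth (eighth + sixteenth) = 6; thirty-second note = 1; quarter tied to eighth (quarter + eighth) = 12; dotted quarter note = 12; eighth = 4; eighth = 4; quarter note = 8.
Altogether 8 + 6 + 1 + 12 + 12 + 4 + 4 + 8 = 55 thirty-second notes.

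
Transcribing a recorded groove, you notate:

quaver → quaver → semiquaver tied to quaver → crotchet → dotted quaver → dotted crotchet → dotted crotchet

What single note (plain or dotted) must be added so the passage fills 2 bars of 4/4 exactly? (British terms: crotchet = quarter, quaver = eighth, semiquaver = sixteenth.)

dotted quarter note

2 bars of 4/4 = 32 sixteenth notes.
Convert each value to sixteenth notes: quaver = 2; quaver = 2; semiquaver tied to quaver (semiquaver + quaver) = 3; crotchet = 4; dotted quaver = 3; dotted crotchet = 6; dotted crotchet = 6.
Altogether 2 + 2 + 3 + 4 + 3 + 6 + 6 = 26.
Remaining: 32 − 26 = 6 sixteenth notes, which is a dotted quarter note.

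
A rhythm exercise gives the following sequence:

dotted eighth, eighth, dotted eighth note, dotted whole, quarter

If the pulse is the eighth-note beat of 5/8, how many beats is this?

18

One eighth-note beat = 2 sixteenth notes.
Convert each value to sixteenth notes: dotted eighth = 3; eighth = 2; dotted eighth note = 3; dotted whole = 24; quarter = 4.
Total: 3 + 2 + 3 + 24 + 4 = 36.
36 ÷ 2 = 18 beats.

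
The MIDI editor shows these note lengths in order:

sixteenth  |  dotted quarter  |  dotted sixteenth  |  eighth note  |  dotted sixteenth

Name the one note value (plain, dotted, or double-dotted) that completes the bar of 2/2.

quarter note

The bar of 2/2 = 32 thirty-second notes.
Working in thirty-second notes: sixteenth = 2; dotted quarter = 12; dotted sixteenth = 3; eighth note = 4; dotted sixteenth = 3.
Adding: 2 + 12 + 3 + 4 + 3 = 24.
Remaining: 32 − 24 = 8 thirty-second notes, which is a quarter note.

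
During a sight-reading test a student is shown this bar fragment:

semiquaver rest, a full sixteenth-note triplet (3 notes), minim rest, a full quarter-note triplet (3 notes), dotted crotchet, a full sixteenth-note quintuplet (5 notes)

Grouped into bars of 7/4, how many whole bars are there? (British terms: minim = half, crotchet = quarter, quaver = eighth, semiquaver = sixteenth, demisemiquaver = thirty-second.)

One bar of 7/4 = 28 sixteenth notes.
Each duration in sixteenth notes: semiquaver rest = 1; a full sixteenth-note triplet (3 notes) (three triplet sixteenths span one eighth) = 2; minim rest = 8; a full quarter-note triplet (3 notes) (three triplet quarters span one half) = 8; dotted crotchet = 6; a full sixteenth-note quintuplet (5 notes) (five quintuplet sixteenths span one quarter) = 4.
Sum: 1 + 2 + 8 + 8 + 6 + 4 = 29.
29 ÷ 28 = 1 complete bar with 1 left over.

1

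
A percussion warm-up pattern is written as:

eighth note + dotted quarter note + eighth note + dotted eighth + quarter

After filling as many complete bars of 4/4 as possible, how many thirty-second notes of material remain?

One bar of 4/4 = 16 sixteenth notes.
In sixteenth notes: eighth note = 2; dotted quarter note = 6; eighth note = 2; dotted eighth = 3; quarter = 4.
Total: 2 + 6 + 2 + 3 + 4 = 17.
17 ÷ 16 = 1 complete bar with 1 sixteenth note remaining = 2 thirty-second notes.

2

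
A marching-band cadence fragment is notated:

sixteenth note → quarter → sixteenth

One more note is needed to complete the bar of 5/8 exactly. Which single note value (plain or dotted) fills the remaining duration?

quarter note

The bar of 5/8 = 10 sixteenth notes.
Each duration in sixteenth notes: sixteenth note = 1; quarter = 4; sixteenth = 1.
Altogether 1 + 4 + 1 = 6.
Remaining: 10 − 6 = 4 sixteenth notes, which is a quarter note.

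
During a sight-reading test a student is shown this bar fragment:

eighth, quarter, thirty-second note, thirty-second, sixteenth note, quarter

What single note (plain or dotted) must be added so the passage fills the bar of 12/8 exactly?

dotted half note

The bar of 12/8 = 48 thirty-second notes.
Each duration in thirty-second notes: eighth = 4; quarter = 8; thirty-second note = 1; thirty-second = 1; sixteenth note = 2; quarter = 8.
Altogether 4 + 8 + 1 + 1 + 2 + 8 = 24.
Remaining: 48 − 24 = 24 thirty-second notes, which is a dotted half note.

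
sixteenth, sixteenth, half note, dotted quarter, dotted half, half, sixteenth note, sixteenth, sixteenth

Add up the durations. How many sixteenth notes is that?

39

In sixteenth notes: sixteenth = 1; sixteenth = 1; half note = 8; dotted quarter = 6; dotted half = 12; half = 8; sixteenth note = 1; sixteenth = 1; sixteenth = 1.
Altogether 1 + 1 + 8 + 6 + 12 + 8 + 1 + 1 + 1 = 39 sixteenth notes.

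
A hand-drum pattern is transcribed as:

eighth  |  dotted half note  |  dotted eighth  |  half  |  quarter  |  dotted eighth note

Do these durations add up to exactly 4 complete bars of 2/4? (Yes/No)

One bar of 2/4 = 8 sixteenth notes, so 4 bars = 32.
In sixteenth notes: eighth = 2; dotted half note = 12; dotted eighth = 3; half = 8; quarter = 4; dotted eighth note = 3.
Sum: 2 + 12 + 3 + 8 + 4 + 3 = 32.
32 equals 32, so the answer is Yes.

Yes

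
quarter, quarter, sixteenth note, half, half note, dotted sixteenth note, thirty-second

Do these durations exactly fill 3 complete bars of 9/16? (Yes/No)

One bar of 9/16 = 18 thirty-second notes, so 3 bars = 54.
Express everything in thirty-second notes: quarter = 8; quarter = 8; sixteenth note = 2; half = 16; half note = 16; dotted sixteenth note = 3; thirty-second = 1.
Total: 8 + 8 + 2 + 16 + 16 + 3 + 1 = 54.
54 equals 54, so the answer is Yes.

Yes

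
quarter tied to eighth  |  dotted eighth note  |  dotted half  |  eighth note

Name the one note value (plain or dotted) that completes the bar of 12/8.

The bar of 12/8 = 24 sixteenth notes.
Working in sixteenth notes: quarter tied to eighth (quarter + eighth) = 6; dotted eighth note = 3; dotted half = 12; eighth note = 2.
Total: 6 + 3 + 12 + 2 = 23.
Remaining: 24 − 23 = 1 sixteenth note, which is a sixteenth note.

sixteenth note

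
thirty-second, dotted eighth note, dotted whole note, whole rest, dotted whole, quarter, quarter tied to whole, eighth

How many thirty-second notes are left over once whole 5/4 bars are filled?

One bar of 5/4 = 40 thirty-second notes.
Working in thirty-second notes: thirty-second = 1; dotted eighth note = 6; dotted whole note = 48; whole rest = 32; dotted whole = 48; quarter = 8; quarter tied to whole (quarter + whole) = 40; eighth = 4.
Altogether 1 + 6 + 48 + 32 + 48 + 8 + 40 + 4 = 187.
187 ÷ 40 = 4 complete bars with 27 thirty-second notes remaining.

27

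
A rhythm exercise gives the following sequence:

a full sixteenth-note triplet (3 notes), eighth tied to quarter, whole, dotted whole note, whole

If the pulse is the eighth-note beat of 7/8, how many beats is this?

32

One eighth-note beat = 2 sixteenth notes.
Working in sixteenth notes: a full sixteenth-note triplet (3 notes) (three triplet sixteenths span one eighth) = 2; eighth tied to quarter (eighth + quarter) = 6; whole = 16; dotted whole note = 24; whole = 16.
Altogether 2 + 6 + 16 + 24 + 16 = 64.
64 ÷ 2 = 32 beats.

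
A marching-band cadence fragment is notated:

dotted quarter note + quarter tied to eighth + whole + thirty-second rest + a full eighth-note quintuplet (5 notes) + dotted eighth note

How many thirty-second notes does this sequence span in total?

Each duration in thirty-second notes: dotted quarter note = 12; quarter tied to eighth (quarter + eighth) = 12; whole = 32; thirty-second rest = 1; a full eighth-note quintuplet (5 notes) (five quintuplet eighths span one half) = 16; dotted eighth note = 6.
Total: 12 + 12 + 32 + 1 + 16 + 6 = 79 thirty-second notes.

79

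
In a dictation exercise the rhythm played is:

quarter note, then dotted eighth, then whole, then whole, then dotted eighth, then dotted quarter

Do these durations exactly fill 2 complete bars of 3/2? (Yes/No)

Yes

One bar of 3/2 = 24 sixteenth notes, so 2 bars = 48.
Working in sixteenth notes: quarter note = 4; dotted eighth = 3; whole = 16; whole = 16; dotted eighth = 3; dotted quarter = 6.
Sum: 4 + 3 + 16 + 16 + 3 + 6 = 48.
48 equals 48, so the answer is Yes.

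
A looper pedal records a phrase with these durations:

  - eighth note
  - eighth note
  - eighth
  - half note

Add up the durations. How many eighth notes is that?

7

In eighth notes: eighth note = 1; eighth note = 1; eighth = 1; half note = 4.
Total: 1 + 1 + 1 + 4 = 7 eighth notes.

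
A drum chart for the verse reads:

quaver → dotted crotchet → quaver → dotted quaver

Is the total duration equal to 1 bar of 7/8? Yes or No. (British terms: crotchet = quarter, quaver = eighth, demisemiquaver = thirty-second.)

No

One bar of 7/8 = 14 sixteenth notes.
Working in sixteenth notes: quaver = 2; dotted crotchet = 6; quaver = 2; dotted quaver = 3.
Adding: 2 + 6 + 2 + 3 = 13.
13 falls short of 14, so the answer is No.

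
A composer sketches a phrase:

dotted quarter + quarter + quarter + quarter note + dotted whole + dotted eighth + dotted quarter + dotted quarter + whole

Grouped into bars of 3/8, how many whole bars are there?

12

One bar of 3/8 = 6 sixteenth notes.
In sixteenth notes: dotted quarter = 6; quarter = 4; quarter = 4; quarter note = 4; dotted whole = 24; dotted eighth = 3; dotted quarter = 6; dotted quarter = 6; whole = 16.
Adding: 6 + 4 + 4 + 4 + 24 + 3 + 6 + 6 + 16 = 73.
73 ÷ 6 = 12 complete bars with 1 left over.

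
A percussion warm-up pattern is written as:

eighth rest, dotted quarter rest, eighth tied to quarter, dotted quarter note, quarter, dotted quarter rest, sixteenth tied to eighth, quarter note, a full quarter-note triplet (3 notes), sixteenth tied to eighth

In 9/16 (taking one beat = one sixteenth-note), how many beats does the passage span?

48

One sixteenth-note beat = 2 thirty-second notes.
Working in thirty-second notes: eighth rest = 4; dotted quarter rest = 12; eighth tied to quarter (eighth + quarter) = 12; dotted quarter note = 12; quarter = 8; dotted quarter rest = 12; sixteenth tied to eighth (sixteenth + eighth) = 6; quarter note = 8; a full quarter-note triplet (3 notes) (three triplet quarters span one half) = 16; sixteenth tied to eighth (sixteenth + eighth) = 6.
Sum: 4 + 12 + 12 + 12 + 8 + 12 + 6 + 8 + 16 + 6 = 96.
96 ÷ 2 = 48 beats.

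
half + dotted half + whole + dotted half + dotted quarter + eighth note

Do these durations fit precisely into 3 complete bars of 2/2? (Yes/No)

One bar of 2/2 = 8 eighth notes, so 3 bars = 24.
Working in eighth notes: half = 4; dotted half = 6; whole = 8; dotted half = 6; dotted quarter = 3; eighth note = 1.
Total: 4 + 6 + 8 + 6 + 3 + 1 = 28.
28 exceeds 24, so the answer is No.

No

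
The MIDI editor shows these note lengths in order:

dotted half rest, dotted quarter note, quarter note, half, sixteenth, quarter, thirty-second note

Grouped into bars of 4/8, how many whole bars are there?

4

One bar of 4/8 = 16 thirty-second notes.
Working in thirty-second notes: dotted half rest = 24; dotted quarter note = 12; quarter note = 8; half = 16; sixteenth = 2; quarter = 8; thirty-second note = 1.
Adding: 24 + 12 + 8 + 16 + 2 + 8 + 1 = 71.
71 ÷ 16 = 4 complete bars with 7 left over.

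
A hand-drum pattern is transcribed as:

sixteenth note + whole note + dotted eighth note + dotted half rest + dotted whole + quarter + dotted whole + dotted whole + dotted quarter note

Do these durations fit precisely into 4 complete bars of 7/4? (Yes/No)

No

One bar of 7/4 = 28 sixteenth notes, so 4 bars = 112.
Working in sixteenth notes: sixteenth note = 1; whole note = 16; dotted eighth note = 3; dotted half rest = 12; dotted whole = 24; quarter = 4; dotted whole = 24; dotted whole = 24; dotted quarter note = 6.
Altogether 1 + 16 + 3 + 12 + 24 + 4 + 24 + 24 + 6 = 114.
114 exceeds 112, so the answer is No.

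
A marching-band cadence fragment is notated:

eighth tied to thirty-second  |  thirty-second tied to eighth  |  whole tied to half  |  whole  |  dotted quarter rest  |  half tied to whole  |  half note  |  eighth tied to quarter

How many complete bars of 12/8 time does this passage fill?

3

One bar of 12/8 = 48 thirty-second notes.
Express everything in thirty-second notes: eighth tied to thirty-second (eighth + thirty-second) = 5; thirty-second tied to eighth (thirty-second + eighth) = 5; whole tied to half (whole + half) = 48; whole = 32; dotted quarter rest = 12; half tied to whole (half + whole) = 48; half note = 16; eighth tied to quarter (eighth + quarter) = 12.
Adding: 5 + 5 + 48 + 32 + 12 + 48 + 16 + 12 = 178.
178 ÷ 48 = 3 complete bars with 34 left over.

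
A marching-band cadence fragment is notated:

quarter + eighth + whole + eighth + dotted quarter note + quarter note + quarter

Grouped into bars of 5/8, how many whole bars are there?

One bar of 5/8 = 5 eighth notes.
Convert each value to eighth notes: quarter = 2; eighth = 1; whole = 8; eighth = 1; dotted quarter note = 3; quarter note = 2; quarter = 2.
Altogether 2 + 1 + 8 + 1 + 3 + 2 + 2 = 19.
19 ÷ 5 = 3 complete bars with 4 left over.

3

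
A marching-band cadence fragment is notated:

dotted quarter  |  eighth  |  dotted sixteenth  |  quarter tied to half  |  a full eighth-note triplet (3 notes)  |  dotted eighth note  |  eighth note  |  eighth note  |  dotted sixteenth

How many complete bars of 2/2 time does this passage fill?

One bar of 2/2 = 32 thirty-second notes.
In thirty-second notes: dotted quarter = 12; eighth = 4; dotted sixteenth = 3; quarter tied to half (quarter + half) = 24; a full eighth-note triplet (3 notes) (three triplet eighths span one quarter) = 8; dotted eighth note = 6; eighth note = 4; eighth note = 4; dotted sixteenth = 3.
Sum: 12 + 4 + 3 + 24 + 8 + 6 + 4 + 4 + 3 = 68.
68 ÷ 32 = 2 complete bars with 4 left over.

2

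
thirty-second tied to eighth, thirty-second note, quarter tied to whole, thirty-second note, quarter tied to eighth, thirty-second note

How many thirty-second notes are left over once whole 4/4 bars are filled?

28

One bar of 4/4 = 32 thirty-second notes.
Convert each value to thirty-second notes: thirty-second tied to eighth (thirty-second + eighth) = 5; thirty-second note = 1; quarter tied to whole (quarter + whole) = 40; thirty-second note = 1; quarter tied to eighth (quarter + eighth) = 12; thirty-second note = 1.
Adding: 5 + 1 + 40 + 1 + 12 + 1 = 60.
60 ÷ 32 = 1 complete bar with 28 thirty-second notes remaining.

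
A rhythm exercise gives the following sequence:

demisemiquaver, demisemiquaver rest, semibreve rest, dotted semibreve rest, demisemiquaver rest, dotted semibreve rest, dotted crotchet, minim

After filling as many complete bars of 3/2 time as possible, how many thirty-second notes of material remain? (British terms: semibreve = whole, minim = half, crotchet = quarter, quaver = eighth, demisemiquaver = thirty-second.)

15

One bar of 3/2 = 48 thirty-second notes.
Each duration in thirty-second notes: demisemiquaver = 1; demisemiquaver rest = 1; semibreve rest = 32; dotted semibreve rest = 48; demisemiquaver rest = 1; dotted semibreve rest = 48; dotted crotchet = 12; minim = 16.
Total: 1 + 1 + 32 + 48 + 1 + 48 + 12 + 16 = 159.
159 ÷ 48 = 3 complete bars with 15 thirty-second notes remaining.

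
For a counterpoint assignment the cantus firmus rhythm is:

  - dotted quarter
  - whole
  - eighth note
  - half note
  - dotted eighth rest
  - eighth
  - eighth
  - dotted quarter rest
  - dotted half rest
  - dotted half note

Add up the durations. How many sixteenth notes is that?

Each duration in sixteenth notes: dotted quarter = 6; whole = 16; eighth note = 2; half note = 8; dotted eighth rest = 3; eighth = 2; eighth = 2; dotted quarter rest = 6; dotted half rest = 12; dotted half note = 12.
Altogether 6 + 16 + 2 + 8 + 3 + 2 + 2 + 6 + 12 + 12 = 69 sixteenth notes.

69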